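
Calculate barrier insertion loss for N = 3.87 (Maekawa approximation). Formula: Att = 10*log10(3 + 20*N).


3 + 20*N = 3 + 20*3.87 = 80.4
Att = 10*log10(80.4) = 19.053 dB


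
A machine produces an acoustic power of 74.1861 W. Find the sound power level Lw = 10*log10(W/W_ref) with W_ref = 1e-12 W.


W / W_ref = 74.1861 / 1e-12 = 7.41861e+13
Lw = 10 * log10(7.41861e+13) = 138.7 dB


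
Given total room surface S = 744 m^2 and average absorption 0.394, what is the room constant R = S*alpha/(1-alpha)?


R = 744 * 0.394 / (1 - 0.394) = 483.72 m^2


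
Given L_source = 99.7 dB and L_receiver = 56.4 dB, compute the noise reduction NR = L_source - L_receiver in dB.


NR = L_source - L_receiver (difference between source and receiving room levels)
NR = 99.7 - 56.4 = 43.3 dB


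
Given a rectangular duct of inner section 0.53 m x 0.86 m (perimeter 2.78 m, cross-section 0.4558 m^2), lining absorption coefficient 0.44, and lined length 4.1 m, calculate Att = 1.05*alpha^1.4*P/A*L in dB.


alpha^1.4 = 0.44^1.4 = 0.316835
Attenuation rate = 1.05 * alpha^1.4 * P / A
= 1.05 * 0.316835 * 2.78 / 0.4558 = 2.02905 dB/m
Total Att = 2.02905 * 4.1 = 8.3191 dB


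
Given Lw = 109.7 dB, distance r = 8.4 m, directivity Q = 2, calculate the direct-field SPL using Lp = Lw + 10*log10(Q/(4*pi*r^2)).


4*pi*r^2 = 4*pi*8.4^2 = 886.683 m^2
Q / (4*pi*r^2) = 2 / 886.683 = 0.0022556
Lp = 109.7 + 10*log10(0.0022556) = 83.233 dB


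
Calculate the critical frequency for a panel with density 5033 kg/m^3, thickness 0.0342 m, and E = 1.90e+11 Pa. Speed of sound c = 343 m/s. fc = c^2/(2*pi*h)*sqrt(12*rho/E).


12*rho/E = 12*5033/1.90e+11 = 3.17874e-07
sqrt(12*rho/E) = sqrt(3.17874e-07) = 0.000563803
c^2/(2*pi*h) = 343^2/(2*pi*0.0342) = 547498
fc = 547498 * 0.000563803 = 308.68 Hz


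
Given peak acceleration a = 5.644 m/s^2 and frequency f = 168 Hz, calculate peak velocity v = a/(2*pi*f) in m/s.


omega = 2*pi*f = 2*pi*168 = 1055.58 rad/s
v = a / omega = 5.644 / 1055.58 = 0.0053468 m/s


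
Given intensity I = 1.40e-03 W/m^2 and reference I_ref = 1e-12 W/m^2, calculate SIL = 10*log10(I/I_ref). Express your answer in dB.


I / I_ref = 1.40e-03 / 1e-12 = 1.4e+09
SIL = 10 * log10(1.4e+09) = 91.461 dB


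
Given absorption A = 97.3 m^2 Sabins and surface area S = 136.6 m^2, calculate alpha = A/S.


Absorption coefficient = absorbed power / incident power
alpha = A / S = 97.3 / 136.6 = 0.7123


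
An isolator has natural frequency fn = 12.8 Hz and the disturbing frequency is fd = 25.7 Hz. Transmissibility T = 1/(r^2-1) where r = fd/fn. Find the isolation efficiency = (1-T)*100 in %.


r = 25.7 / 12.8 = 2.00781
r^2 - 1 = 2.00781^2 - 1 = 3.0313
T = 1/3.0313 = 0.329891
Efficiency = (1 - 0.329891)*100 = 67.011 %


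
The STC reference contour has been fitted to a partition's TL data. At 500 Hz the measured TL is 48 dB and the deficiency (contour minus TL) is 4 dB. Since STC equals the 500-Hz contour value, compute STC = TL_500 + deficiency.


By ASTM E413, STC = value of the fitted reference contour at 500 Hz.
Contour value at 500 Hz = TL_500 + deficiency = 48 + 4 = 52
STC = 52


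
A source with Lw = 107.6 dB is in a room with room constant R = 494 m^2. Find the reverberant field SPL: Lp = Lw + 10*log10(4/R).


4/R = 4/494 = 0.00809717
Lp = 107.6 + 10*log10(0.00809717) = 86.683 dB


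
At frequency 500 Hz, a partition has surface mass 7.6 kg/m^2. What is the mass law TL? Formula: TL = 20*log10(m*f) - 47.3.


m * f = 7.6 * 500 = 3800
20*log10(3800) = 71.5957 dB
TL = 71.5957 - 47.3 = 24.296 dB


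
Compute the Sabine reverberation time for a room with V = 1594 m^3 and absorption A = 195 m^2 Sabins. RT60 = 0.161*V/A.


RT60 = 0.161 * 1594 / 195 = 1.3161 s


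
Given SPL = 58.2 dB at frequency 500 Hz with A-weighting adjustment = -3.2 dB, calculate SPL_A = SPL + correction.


A-weighting table: 500 Hz -> -3.2 dB correction
SPL_A = SPL + correction = 58.2 + (-3.2) = 55 dBA


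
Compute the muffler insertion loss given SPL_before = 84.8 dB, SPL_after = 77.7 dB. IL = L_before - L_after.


Insertion loss = SPL without muffler - SPL with muffler
IL = 84.8 - 77.7 = 7.1 dB


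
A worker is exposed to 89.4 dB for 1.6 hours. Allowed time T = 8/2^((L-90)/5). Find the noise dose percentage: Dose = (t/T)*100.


T_allowed = 8 / 2^((89.4 - 90)/5) = 8.69388 hr
Dose = 1.6 / 8.69388 * 100 = 18.404 %


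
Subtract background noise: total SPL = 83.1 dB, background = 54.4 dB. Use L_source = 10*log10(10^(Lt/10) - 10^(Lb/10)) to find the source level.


10^(83.1/10) = 2.04174e+08
10^(54.4/10) = 275423
Difference = 2.04174e+08 - 275423 = 2.03899e+08
L_source = 10*log10(2.03899e+08) = 83.094 dB


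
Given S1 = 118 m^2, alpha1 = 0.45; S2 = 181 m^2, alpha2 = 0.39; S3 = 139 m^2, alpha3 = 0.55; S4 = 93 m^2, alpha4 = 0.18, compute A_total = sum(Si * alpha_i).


118 * 0.45 = 53.1
181 * 0.39 = 70.59
139 * 0.55 = 76.45
93 * 0.18 = 16.74
A_total = 53.1 + 70.59 + 76.45 + 16.74 = 216.88 m^2


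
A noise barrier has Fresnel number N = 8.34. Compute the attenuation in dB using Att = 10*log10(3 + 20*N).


3 + 20*N = 3 + 20*8.34 = 169.8
Att = 10*log10(169.8) = 22.299 dB


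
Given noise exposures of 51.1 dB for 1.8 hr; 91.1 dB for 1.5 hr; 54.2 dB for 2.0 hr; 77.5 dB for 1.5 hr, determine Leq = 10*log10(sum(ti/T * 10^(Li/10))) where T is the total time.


T_total = 1.8 + 1.5 + 2.0 + 1.5 = 6.8 hr
(1.8/6.8) * 10^(51.1/10) = 34100.7
(1.5/6.8) * 10^(91.1/10) = 2.84173e+08
(2.0/6.8) * 10^(54.2/10) = 77360.8
(1.5/6.8) * 10^(77.5/10) = 1.24046e+07
Sum = 34100.7 + 2.84173e+08 + 77360.8 + 1.24046e+07 = 2.96689e+08
Leq = 10*log10(2.96689e+08) = 84.723 dB


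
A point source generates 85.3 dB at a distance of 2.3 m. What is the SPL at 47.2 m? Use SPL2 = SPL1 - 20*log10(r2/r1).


r2/r1 = 47.2/2.3 = 20.5217
Correction = 20*log10(20.5217) = 26.2443 dB
SPL2 = 85.3 - 26.2443 = 59.056 dB


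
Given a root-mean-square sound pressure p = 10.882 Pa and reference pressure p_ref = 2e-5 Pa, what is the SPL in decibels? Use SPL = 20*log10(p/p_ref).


p / p_ref = 10.882 / 2e-5 = 544100
SPL = 20 * log10(544100) = 114.71 dB


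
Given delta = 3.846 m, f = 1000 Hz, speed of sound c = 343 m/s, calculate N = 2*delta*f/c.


N = 2*delta*f/c = 2*delta/lambda, where lambda = c/f
lambda = 343 / 1000 = 0.343 m
N = 2 * 3.846 / 0.343 = 22.426


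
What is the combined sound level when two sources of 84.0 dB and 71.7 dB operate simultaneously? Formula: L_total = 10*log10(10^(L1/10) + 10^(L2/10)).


10^(84.0/10) = 2.51189e+08
10^(71.7/10) = 1.47911e+07
Sum = 2.51189e+08 + 1.47911e+07 = 2.6598e+08
L_total = 10*log10(2.6598e+08) = 84.248 dB


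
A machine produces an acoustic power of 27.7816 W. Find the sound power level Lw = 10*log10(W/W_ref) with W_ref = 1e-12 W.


W / W_ref = 27.7816 / 1e-12 = 2.77816e+13
Lw = 10 * log10(2.77816e+13) = 134.44 dB


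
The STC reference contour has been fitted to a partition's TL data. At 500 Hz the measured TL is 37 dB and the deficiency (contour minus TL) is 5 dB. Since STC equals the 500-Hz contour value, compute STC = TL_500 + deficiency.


By ASTM E413, STC = value of the fitted reference contour at 500 Hz.
Contour value at 500 Hz = TL_500 + deficiency = 37 + 5 = 42
STC = 42


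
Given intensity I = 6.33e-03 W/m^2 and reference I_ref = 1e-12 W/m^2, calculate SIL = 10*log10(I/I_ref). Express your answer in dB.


I / I_ref = 6.33e-03 / 1e-12 = 6.33e+09
SIL = 10 * log10(6.33e+09) = 98.014 dB


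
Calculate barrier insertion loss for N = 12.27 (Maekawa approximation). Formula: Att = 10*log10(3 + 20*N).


3 + 20*N = 3 + 20*12.27 = 248.4
Att = 10*log10(248.4) = 23.952 dB


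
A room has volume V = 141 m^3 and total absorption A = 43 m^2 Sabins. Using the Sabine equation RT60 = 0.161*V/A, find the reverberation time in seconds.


RT60 = 0.161 * 141 / 43 = 0.52793 s


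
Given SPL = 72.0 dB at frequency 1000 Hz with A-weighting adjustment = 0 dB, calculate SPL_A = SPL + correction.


A-weighting table: 1000 Hz -> 0 dB correction
SPL_A = SPL + correction = 72.0 + (0) = 72 dBA


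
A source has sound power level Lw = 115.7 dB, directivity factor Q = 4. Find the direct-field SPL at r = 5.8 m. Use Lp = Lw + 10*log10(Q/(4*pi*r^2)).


4*pi*r^2 = 4*pi*5.8^2 = 422.733 m^2
Q / (4*pi*r^2) = 4 / 422.733 = 0.00946224
Lp = 115.7 + 10*log10(0.00946224) = 95.46 dB


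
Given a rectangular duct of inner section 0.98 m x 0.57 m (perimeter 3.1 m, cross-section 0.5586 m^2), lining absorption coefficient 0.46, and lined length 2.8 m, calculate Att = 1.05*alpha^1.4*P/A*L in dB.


alpha^1.4 = 0.46^1.4 = 0.337179
Attenuation rate = 1.05 * alpha^1.4 * P / A
= 1.05 * 0.337179 * 3.1 / 0.5586 = 1.96476 dB/m
Total Att = 1.96476 * 2.8 = 5.5013 dB


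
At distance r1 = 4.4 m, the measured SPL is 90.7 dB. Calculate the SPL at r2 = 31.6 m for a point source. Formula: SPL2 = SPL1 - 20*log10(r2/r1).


r2/r1 = 31.6/4.4 = 7.18182
Correction = 20*log10(7.18182) = 17.1247 dB
SPL2 = 90.7 - 17.1247 = 73.575 dB


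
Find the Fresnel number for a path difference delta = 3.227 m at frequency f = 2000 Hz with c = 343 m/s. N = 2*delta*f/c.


N = 2*delta*f/c = 2*delta/lambda, where lambda = c/f
lambda = 343 / 2000 = 0.1715 m
N = 2 * 3.227 / 0.1715 = 37.633


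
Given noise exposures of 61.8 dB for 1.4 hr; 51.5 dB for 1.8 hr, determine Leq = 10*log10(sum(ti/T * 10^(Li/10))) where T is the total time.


T_total = 1.4 + 1.8 = 3.2 hr
(1.4/3.2) * 10^(61.8/10) = 662183
(1.8/3.2) * 10^(51.5/10) = 79455.2
Sum = 662183 + 79455.2 = 741638
Leq = 10*log10(741638) = 58.702 dB


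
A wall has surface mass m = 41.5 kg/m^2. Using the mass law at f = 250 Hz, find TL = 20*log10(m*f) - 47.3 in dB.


m * f = 41.5 * 250 = 10375
20*log10(10375) = 80.3198 dB
TL = 80.3198 - 47.3 = 33.02 dB


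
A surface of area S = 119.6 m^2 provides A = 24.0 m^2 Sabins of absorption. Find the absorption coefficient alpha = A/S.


Absorption coefficient = absorbed power / incident power
alpha = A / S = 24.0 / 119.6 = 0.20067


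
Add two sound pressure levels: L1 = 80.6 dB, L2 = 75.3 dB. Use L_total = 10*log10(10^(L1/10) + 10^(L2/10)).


10^(80.6/10) = 1.14815e+08
10^(75.3/10) = 3.38844e+07
Sum = 1.14815e+08 + 3.38844e+07 = 1.48699e+08
L_total = 10*log10(1.48699e+08) = 81.723 dB


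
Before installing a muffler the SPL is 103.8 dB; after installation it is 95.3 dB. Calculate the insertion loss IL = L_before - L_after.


Insertion loss = SPL without muffler - SPL with muffler
IL = 103.8 - 95.3 = 8.5 dB


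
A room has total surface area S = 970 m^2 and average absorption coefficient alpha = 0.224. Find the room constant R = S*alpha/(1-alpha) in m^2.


R = 970 * 0.224 / (1 - 0.224) = 280 m^2


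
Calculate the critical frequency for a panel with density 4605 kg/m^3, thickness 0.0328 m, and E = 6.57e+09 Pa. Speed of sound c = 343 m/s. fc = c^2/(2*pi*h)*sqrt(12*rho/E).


12*rho/E = 12*4605/6.57e+09 = 8.41096e-06
sqrt(12*rho/E) = sqrt(8.41096e-06) = 0.00290017
c^2/(2*pi*h) = 343^2/(2*pi*0.0328) = 570866
fc = 570866 * 0.00290017 = 1655.6 Hz


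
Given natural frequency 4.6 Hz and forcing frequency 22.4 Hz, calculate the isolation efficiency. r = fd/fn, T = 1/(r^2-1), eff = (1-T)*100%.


r = 22.4 / 4.6 = 4.86957
r^2 - 1 = 4.86957^2 - 1 = 22.7127
T = 1/22.7127 = 0.0440282
Efficiency = (1 - 0.0440282)*100 = 95.597 %


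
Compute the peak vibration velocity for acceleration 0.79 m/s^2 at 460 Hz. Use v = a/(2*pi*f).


omega = 2*pi*f = 2*pi*460 = 2890.27 rad/s
v = a / omega = 0.79 / 2890.27 = 0.00027333 m/s


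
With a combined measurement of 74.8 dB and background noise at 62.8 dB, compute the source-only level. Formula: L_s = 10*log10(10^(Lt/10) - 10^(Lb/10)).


10^(74.8/10) = 3.01995e+07
10^(62.8/10) = 1.90546e+06
Difference = 3.01995e+07 - 1.90546e+06 = 2.8294e+07
L_source = 10*log10(2.8294e+07) = 74.517 dB


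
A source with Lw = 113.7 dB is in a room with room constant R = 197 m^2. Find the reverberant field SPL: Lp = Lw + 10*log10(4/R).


4/R = 4/197 = 0.0203046
Lp = 113.7 + 10*log10(0.0203046) = 96.776 dB


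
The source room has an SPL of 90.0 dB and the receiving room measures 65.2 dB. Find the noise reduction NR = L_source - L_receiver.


NR = L_source - L_receiver (difference between source and receiving room levels)
NR = 90.0 - 65.2 = 24.8 dB


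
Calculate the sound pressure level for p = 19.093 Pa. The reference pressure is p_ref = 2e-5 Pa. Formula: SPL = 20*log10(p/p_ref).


p / p_ref = 19.093 / 2e-5 = 954650
SPL = 20 * log10(954650) = 119.6 dB


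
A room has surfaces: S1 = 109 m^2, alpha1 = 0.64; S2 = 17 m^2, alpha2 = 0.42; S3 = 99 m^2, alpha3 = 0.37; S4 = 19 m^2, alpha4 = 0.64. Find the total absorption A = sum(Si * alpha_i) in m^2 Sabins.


109 * 0.64 = 69.76
17 * 0.42 = 7.14
99 * 0.37 = 36.63
19 * 0.64 = 12.16
A_total = 69.76 + 7.14 + 36.63 + 12.16 = 125.69 m^2


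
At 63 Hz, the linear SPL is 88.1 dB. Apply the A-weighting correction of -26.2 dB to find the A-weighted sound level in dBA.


A-weighting table: 63 Hz -> -26.2 dB correction
SPL_A = SPL + correction = 88.1 + (-26.2) = 61.9 dBA


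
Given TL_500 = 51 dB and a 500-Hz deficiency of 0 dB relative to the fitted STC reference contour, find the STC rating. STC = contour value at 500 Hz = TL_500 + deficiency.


By ASTM E413, STC = value of the fitted reference contour at 500 Hz.
Contour value at 500 Hz = TL_500 + deficiency = 51 + 0 = 51
STC = 51


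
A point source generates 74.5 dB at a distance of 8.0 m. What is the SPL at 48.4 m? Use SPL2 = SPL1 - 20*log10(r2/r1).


r2/r1 = 48.4/8.0 = 6.05
Correction = 20*log10(6.05) = 15.6351 dB
SPL2 = 74.5 - 15.6351 = 58.865 dB


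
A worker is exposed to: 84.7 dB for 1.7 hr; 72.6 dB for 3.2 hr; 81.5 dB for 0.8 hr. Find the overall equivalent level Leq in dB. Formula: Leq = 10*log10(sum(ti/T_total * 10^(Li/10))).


T_total = 1.7 + 3.2 + 0.8 = 5.7 hr
(1.7/5.7) * 10^(84.7/10) = 8.80185e+07
(3.2/5.7) * 10^(72.6/10) = 1.02159e+07
(0.8/5.7) * 10^(81.5/10) = 1.98251e+07
Sum = 8.80185e+07 + 1.02159e+07 + 1.98251e+07 = 1.1806e+08
Leq = 10*log10(1.1806e+08) = 80.721 dB


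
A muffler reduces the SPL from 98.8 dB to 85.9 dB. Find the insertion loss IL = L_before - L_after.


Insertion loss = SPL without muffler - SPL with muffler
IL = 98.8 - 85.9 = 12.9 dB


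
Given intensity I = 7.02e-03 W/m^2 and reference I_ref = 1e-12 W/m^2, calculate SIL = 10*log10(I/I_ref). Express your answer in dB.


I / I_ref = 7.02e-03 / 1e-12 = 7.02e+09
SIL = 10 * log10(7.02e+09) = 98.463 dB


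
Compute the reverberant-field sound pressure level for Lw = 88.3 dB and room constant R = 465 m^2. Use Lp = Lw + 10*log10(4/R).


4/R = 4/465 = 0.00860215
Lp = 88.3 + 10*log10(0.00860215) = 67.646 dB


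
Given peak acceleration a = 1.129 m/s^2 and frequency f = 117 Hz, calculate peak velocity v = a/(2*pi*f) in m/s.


omega = 2*pi*f = 2*pi*117 = 735.133 rad/s
v = a / omega = 1.129 / 735.133 = 0.0015358 m/s


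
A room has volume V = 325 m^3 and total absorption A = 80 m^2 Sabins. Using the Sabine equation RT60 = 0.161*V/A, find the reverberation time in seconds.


RT60 = 0.161 * 325 / 80 = 0.65406 s


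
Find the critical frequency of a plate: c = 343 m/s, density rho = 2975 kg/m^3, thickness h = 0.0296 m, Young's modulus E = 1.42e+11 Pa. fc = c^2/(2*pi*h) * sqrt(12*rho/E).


12*rho/E = 12*2975/1.42e+11 = 2.51408e-07
sqrt(12*rho/E) = sqrt(2.51408e-07) = 0.000501406
c^2/(2*pi*h) = 343^2/(2*pi*0.0296) = 632582
fc = 632582 * 0.000501406 = 317.18 Hz


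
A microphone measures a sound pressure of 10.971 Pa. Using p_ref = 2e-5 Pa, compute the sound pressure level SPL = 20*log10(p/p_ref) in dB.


p / p_ref = 10.971 / 2e-5 = 548550
SPL = 20 * log10(548550) = 114.78 dB


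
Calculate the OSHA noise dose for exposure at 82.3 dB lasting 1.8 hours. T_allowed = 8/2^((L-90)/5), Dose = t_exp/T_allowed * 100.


T_allowed = 8 / 2^((82.3 - 90)/5) = 23.2636 hr
Dose = 1.8 / 23.2636 * 100 = 7.7374 %


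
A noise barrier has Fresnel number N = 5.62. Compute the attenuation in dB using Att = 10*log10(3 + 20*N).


3 + 20*N = 3 + 20*5.62 = 115.4
Att = 10*log10(115.4) = 20.622 dB


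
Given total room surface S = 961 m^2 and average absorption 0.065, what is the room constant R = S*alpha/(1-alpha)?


R = 961 * 0.065 / (1 - 0.065) = 66.807 m^2


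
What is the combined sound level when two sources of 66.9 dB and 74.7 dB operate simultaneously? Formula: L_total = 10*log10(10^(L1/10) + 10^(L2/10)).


10^(66.9/10) = 4.89779e+06
10^(74.7/10) = 2.95121e+07
Sum = 4.89779e+06 + 2.95121e+07 = 3.44099e+07
L_total = 10*log10(3.44099e+07) = 75.367 dB


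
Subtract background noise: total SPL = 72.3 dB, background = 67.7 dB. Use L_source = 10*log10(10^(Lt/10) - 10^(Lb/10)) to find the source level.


10^(72.3/10) = 1.69824e+07
10^(67.7/10) = 5.88844e+06
Difference = 1.69824e+07 - 5.88844e+06 = 1.1094e+07
L_source = 10*log10(1.1094e+07) = 70.451 dB


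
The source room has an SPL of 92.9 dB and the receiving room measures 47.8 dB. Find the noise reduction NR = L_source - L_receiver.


NR = L_source - L_receiver (difference between source and receiving room levels)
NR = 92.9 - 47.8 = 45.1 dB


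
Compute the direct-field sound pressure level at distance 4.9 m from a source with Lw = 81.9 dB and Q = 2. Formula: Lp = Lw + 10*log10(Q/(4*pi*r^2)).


4*pi*r^2 = 4*pi*4.9^2 = 301.719 m^2
Q / (4*pi*r^2) = 2 / 301.719 = 0.00662868
Lp = 81.9 + 10*log10(0.00662868) = 60.114 dB


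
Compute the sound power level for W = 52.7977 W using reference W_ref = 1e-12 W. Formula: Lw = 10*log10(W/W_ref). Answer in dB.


W / W_ref = 52.7977 / 1e-12 = 5.27977e+13
Lw = 10 * log10(5.27977e+13) = 137.23 dB


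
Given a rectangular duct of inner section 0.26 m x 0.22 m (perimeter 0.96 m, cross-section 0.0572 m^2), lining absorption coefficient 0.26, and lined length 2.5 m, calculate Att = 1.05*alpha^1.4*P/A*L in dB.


alpha^1.4 = 0.26^1.4 = 0.151692
Attenuation rate = 1.05 * alpha^1.4 * P / A
= 1.05 * 0.151692 * 0.96 / 0.0572 = 2.67317 dB/m
Total Att = 2.67317 * 2.5 = 6.6829 dB


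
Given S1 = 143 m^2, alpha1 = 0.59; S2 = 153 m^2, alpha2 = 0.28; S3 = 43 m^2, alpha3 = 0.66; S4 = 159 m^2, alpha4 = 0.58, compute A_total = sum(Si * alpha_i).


143 * 0.59 = 84.37
153 * 0.28 = 42.84
43 * 0.66 = 28.38
159 * 0.58 = 92.22
A_total = 84.37 + 42.84 + 28.38 + 92.22 = 247.81 m^2


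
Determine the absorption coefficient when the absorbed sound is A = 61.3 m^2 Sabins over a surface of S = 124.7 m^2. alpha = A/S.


Absorption coefficient = absorbed power / incident power
alpha = A / S = 61.3 / 124.7 = 0.49158


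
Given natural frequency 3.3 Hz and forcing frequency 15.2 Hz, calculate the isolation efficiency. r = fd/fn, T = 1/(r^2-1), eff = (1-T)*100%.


r = 15.2 / 3.3 = 4.60606
r^2 - 1 = 4.60606^2 - 1 = 20.2158
T = 1/20.2158 = 0.0494663
Efficiency = (1 - 0.0494663)*100 = 95.053 %


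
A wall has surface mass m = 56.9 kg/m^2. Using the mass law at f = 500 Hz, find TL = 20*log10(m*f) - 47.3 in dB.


m * f = 56.9 * 500 = 28450
20*log10(28450) = 89.0816 dB
TL = 89.0816 - 47.3 = 41.782 dB


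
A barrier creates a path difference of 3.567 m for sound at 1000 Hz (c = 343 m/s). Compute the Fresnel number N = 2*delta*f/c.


N = 2*delta*f/c = 2*delta/lambda, where lambda = c/f
lambda = 343 / 1000 = 0.343 m
N = 2 * 3.567 / 0.343 = 20.799


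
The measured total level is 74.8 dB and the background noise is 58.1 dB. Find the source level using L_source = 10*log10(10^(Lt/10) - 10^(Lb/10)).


10^(74.8/10) = 3.01995e+07
10^(58.1/10) = 645654
Difference = 3.01995e+07 - 645654 = 2.95538e+07
L_source = 10*log10(2.95538e+07) = 74.706 dB


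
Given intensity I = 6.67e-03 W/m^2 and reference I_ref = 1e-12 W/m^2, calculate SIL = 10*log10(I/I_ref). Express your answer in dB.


I / I_ref = 6.67e-03 / 1e-12 = 6.67e+09
SIL = 10 * log10(6.67e+09) = 98.241 dB


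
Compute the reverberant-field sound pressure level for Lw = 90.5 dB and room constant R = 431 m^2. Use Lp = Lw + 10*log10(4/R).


4/R = 4/431 = 0.00928074
Lp = 90.5 + 10*log10(0.00928074) = 70.176 dB


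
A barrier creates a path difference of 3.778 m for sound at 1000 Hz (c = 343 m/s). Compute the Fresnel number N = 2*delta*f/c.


N = 2*delta*f/c = 2*delta/lambda, where lambda = c/f
lambda = 343 / 1000 = 0.343 m
N = 2 * 3.778 / 0.343 = 22.029


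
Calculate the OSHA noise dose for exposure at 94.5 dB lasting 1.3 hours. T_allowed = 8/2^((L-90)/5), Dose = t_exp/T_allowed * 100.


T_allowed = 8 / 2^((94.5 - 90)/5) = 4.28709 hr
Dose = 1.3 / 4.28709 * 100 = 30.324 %


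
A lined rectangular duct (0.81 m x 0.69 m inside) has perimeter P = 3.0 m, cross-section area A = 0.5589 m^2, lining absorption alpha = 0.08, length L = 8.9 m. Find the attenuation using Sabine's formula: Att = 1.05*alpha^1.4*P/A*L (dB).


alpha^1.4 = 0.08^1.4 = 0.029129
Attenuation rate = 1.05 * alpha^1.4 * P / A
= 1.05 * 0.029129 * 3.0 / 0.5589 = 0.164173 dB/m
Total Att = 0.164173 * 8.9 = 1.4611 dB


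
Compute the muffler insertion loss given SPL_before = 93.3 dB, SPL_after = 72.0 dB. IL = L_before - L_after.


Insertion loss = SPL without muffler - SPL with muffler
IL = 93.3 - 72.0 = 21.3 dB


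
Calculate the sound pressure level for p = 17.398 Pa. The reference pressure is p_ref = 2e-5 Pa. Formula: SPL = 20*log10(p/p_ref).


p / p_ref = 17.398 / 2e-5 = 869900
SPL = 20 * log10(869900) = 118.79 dB


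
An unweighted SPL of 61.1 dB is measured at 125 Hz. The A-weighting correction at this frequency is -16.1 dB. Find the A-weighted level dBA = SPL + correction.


A-weighting table: 125 Hz -> -16.1 dB correction
SPL_A = SPL + correction = 61.1 + (-16.1) = 45 dBA


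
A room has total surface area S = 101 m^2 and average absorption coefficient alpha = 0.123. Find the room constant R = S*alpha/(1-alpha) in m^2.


R = 101 * 0.123 / (1 - 0.123) = 14.165 m^2


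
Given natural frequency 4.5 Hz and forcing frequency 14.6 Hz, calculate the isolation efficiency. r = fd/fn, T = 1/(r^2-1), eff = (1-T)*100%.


r = 14.6 / 4.5 = 3.24444
r^2 - 1 = 3.24444^2 - 1 = 9.52639
T = 1/9.52639 = 0.104972
Efficiency = (1 - 0.104972)*100 = 89.503 %


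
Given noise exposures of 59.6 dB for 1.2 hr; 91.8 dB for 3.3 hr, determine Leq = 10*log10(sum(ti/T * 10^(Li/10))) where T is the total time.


T_total = 1.2 + 3.3 = 4.5 hr
(1.2/4.5) * 10^(59.6/10) = 243203
(3.3/4.5) * 10^(91.8/10) = 1.10994e+09
Sum = 243203 + 1.10994e+09 = 1.11018e+09
Leq = 10*log10(1.11018e+09) = 90.454 dB


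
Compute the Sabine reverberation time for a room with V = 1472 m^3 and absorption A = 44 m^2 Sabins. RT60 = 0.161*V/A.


RT60 = 0.161 * 1472 / 44 = 5.3862 s


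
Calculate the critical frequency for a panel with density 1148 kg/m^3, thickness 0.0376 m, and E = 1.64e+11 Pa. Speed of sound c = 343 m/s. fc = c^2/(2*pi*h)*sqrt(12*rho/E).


12*rho/E = 12*1148/1.64e+11 = 8.4e-08
sqrt(12*rho/E) = sqrt(8.4e-08) = 0.000289828
c^2/(2*pi*h) = 343^2/(2*pi*0.0376) = 497990
fc = 497990 * 0.000289828 = 144.33 Hz


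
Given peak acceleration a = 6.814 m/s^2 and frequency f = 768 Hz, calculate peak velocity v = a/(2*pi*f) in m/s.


omega = 2*pi*f = 2*pi*768 = 4825.49 rad/s
v = a / omega = 6.814 / 4825.49 = 0.0014121 m/s


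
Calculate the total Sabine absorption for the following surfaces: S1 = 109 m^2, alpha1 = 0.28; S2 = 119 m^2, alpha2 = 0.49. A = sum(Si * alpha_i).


109 * 0.28 = 30.52
119 * 0.49 = 58.31
A_total = 30.52 + 58.31 = 88.83 m^2


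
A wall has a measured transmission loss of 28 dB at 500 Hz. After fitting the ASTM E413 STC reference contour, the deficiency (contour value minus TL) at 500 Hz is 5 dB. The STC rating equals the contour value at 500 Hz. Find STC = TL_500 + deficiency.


By ASTM E413, STC = value of the fitted reference contour at 500 Hz.
Contour value at 500 Hz = TL_500 + deficiency = 28 + 5 = 33
STC = 33


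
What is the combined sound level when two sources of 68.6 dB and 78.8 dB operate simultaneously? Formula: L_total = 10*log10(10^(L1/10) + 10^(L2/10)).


10^(68.6/10) = 7.24436e+06
10^(78.8/10) = 7.58578e+07
Sum = 7.24436e+06 + 7.58578e+07 = 8.31022e+07
L_total = 10*log10(8.31022e+07) = 79.196 dB


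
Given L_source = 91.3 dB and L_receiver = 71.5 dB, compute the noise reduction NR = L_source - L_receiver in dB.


NR = L_source - L_receiver (difference between source and receiving room levels)
NR = 91.3 - 71.5 = 19.8 dB


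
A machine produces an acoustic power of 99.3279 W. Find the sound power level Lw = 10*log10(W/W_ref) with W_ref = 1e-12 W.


W / W_ref = 99.3279 / 1e-12 = 9.93279e+13
Lw = 10 * log10(9.93279e+13) = 139.97 dB


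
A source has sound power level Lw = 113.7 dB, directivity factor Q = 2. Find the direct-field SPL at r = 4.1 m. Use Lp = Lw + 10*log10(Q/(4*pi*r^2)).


4*pi*r^2 = 4*pi*4.1^2 = 211.241 m^2
Q / (4*pi*r^2) = 2 / 211.241 = 0.00946786
Lp = 113.7 + 10*log10(0.00946786) = 93.463 dB


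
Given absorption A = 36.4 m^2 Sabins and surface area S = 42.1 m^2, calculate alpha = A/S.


Absorption coefficient = absorbed power / incident power
alpha = A / S = 36.4 / 42.1 = 0.86461


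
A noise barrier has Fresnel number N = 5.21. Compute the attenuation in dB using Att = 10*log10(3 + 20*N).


3 + 20*N = 3 + 20*5.21 = 107.2
Att = 10*log10(107.2) = 20.302 dB


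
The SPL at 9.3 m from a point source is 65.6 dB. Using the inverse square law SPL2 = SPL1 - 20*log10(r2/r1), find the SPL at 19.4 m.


r2/r1 = 19.4/9.3 = 2.08602
Correction = 20*log10(2.08602) = 6.38637 dB
SPL2 = 65.6 - 6.38637 = 59.214 dB


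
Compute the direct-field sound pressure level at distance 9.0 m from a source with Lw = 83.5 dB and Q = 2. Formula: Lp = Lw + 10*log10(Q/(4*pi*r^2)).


4*pi*r^2 = 4*pi*9.0^2 = 1017.88 m^2
Q / (4*pi*r^2) = 2 / 1017.88 = 0.00196487
Lp = 83.5 + 10*log10(0.00196487) = 56.433 dB


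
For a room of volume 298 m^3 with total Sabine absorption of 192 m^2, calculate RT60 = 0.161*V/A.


RT60 = 0.161 * 298 / 192 = 0.24989 s


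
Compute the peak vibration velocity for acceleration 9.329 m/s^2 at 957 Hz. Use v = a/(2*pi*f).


omega = 2*pi*f = 2*pi*957 = 6013.01 rad/s
v = a / omega = 9.329 / 6013.01 = 0.0015515 m/s


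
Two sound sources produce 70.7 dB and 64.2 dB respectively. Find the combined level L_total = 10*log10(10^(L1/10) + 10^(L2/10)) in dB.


10^(70.7/10) = 1.1749e+07
10^(64.2/10) = 2.63027e+06
Sum = 1.1749e+07 + 2.63027e+06 = 1.43793e+07
L_total = 10*log10(1.43793e+07) = 71.577 dB


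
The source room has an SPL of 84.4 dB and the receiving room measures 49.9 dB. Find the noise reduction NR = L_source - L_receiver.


NR = L_source - L_receiver (difference between source and receiving room levels)
NR = 84.4 - 49.9 = 34.5 dB


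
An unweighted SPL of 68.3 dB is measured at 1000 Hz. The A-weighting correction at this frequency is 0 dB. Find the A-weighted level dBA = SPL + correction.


A-weighting table: 1000 Hz -> 0 dB correction
SPL_A = SPL + correction = 68.3 + (0) = 68.3 dBA


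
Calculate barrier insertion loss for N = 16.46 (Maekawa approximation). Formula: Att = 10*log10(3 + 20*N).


3 + 20*N = 3 + 20*16.46 = 332.2
Att = 10*log10(332.2) = 25.214 dB


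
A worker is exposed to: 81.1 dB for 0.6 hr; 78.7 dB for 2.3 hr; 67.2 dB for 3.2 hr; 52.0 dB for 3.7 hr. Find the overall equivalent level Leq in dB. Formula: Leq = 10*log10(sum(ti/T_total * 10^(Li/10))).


T_total = 0.6 + 2.3 + 3.2 + 3.7 = 9.8 hr
(0.6/9.8) * 10^(81.1/10) = 7.88724e+06
(2.3/9.8) * 10^(78.7/10) = 1.73981e+07
(3.2/9.8) * 10^(67.2/10) = 1.71366e+06
(3.7/9.8) * 10^(52.0/10) = 59837.8
Sum = 7.88724e+06 + 1.73981e+07 + 1.71366e+06 + 59837.8 = 2.70588e+07
Leq = 10*log10(2.70588e+07) = 74.323 dB


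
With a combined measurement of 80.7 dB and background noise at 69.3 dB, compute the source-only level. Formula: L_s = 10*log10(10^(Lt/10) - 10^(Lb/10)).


10^(80.7/10) = 1.1749e+08
10^(69.3/10) = 8.51138e+06
Difference = 1.1749e+08 - 8.51138e+06 = 1.08979e+08
L_source = 10*log10(1.08979e+08) = 80.373 dB


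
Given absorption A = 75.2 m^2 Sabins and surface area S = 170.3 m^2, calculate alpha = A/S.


Absorption coefficient = absorbed power / incident power
alpha = A / S = 75.2 / 170.3 = 0.44157


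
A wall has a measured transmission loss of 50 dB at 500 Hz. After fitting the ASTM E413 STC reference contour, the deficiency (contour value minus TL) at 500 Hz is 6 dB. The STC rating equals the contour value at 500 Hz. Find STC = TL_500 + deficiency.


By ASTM E413, STC = value of the fitted reference contour at 500 Hz.
Contour value at 500 Hz = TL_500 + deficiency = 50 + 6 = 56
STC = 56


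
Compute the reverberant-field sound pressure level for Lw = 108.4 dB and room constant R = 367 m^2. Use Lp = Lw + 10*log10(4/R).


4/R = 4/367 = 0.0108992
Lp = 108.4 + 10*log10(0.0108992) = 88.774 dB


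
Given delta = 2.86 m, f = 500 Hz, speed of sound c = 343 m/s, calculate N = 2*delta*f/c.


N = 2*delta*f/c = 2*delta/lambda, where lambda = c/f
lambda = 343 / 500 = 0.686 m
N = 2 * 2.86 / 0.686 = 8.3382


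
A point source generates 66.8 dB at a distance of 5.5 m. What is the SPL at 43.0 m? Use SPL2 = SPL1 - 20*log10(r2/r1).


r2/r1 = 43.0/5.5 = 7.81818
Correction = 20*log10(7.81818) = 17.8621 dB
SPL2 = 66.8 - 17.8621 = 48.938 dB


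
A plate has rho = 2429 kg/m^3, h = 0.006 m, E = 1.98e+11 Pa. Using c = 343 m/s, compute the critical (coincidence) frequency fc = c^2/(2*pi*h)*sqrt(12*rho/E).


12*rho/E = 12*2429/1.98e+11 = 1.47212e-07
sqrt(12*rho/E) = sqrt(1.47212e-07) = 0.000383682
c^2/(2*pi*h) = 343^2/(2*pi*0.006) = 3.12074e+06
fc = 3.12074e+06 * 0.000383682 = 1197.4 Hz


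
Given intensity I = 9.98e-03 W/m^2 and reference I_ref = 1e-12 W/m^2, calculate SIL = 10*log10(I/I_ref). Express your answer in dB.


I / I_ref = 9.98e-03 / 1e-12 = 9.98e+09
SIL = 10 * log10(9.98e+09) = 99.991 dB


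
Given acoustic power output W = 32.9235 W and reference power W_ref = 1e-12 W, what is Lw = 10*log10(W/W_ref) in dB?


W / W_ref = 32.9235 / 1e-12 = 3.29235e+13
Lw = 10 * log10(3.29235e+13) = 135.18 dB


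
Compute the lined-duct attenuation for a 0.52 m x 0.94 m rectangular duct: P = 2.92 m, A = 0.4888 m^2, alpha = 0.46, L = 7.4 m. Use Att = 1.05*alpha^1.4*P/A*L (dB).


alpha^1.4 = 0.46^1.4 = 0.337179
Attenuation rate = 1.05 * alpha^1.4 * P / A
= 1.05 * 0.337179 * 2.92 / 0.4888 = 2.11496 dB/m
Total Att = 2.11496 * 7.4 = 15.651 dB


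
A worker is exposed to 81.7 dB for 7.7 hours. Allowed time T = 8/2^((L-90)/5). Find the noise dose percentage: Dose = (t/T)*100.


T_allowed = 8 / 2^((81.7 - 90)/5) = 25.2813 hr
Dose = 7.7 / 25.2813 * 100 = 30.457 %


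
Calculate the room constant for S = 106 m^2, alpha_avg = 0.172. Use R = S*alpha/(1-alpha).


R = 106 * 0.172 / (1 - 0.172) = 22.019 m^2


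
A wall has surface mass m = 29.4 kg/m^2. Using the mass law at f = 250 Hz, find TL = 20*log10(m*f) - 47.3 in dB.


m * f = 29.4 * 250 = 7350
20*log10(7350) = 77.3257 dB
TL = 77.3257 - 47.3 = 30.026 dB


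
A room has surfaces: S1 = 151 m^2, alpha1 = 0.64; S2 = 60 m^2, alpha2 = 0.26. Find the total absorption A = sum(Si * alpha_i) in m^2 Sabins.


151 * 0.64 = 96.64
60 * 0.26 = 15.6
A_total = 96.64 + 15.6 = 112.24 m^2


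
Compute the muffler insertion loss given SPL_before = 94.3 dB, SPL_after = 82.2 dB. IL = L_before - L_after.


Insertion loss = SPL without muffler - SPL with muffler
IL = 94.3 - 82.2 = 12.1 dB


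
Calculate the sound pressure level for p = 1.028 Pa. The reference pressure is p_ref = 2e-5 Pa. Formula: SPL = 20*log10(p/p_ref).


p / p_ref = 1.028 / 2e-5 = 51400
SPL = 20 * log10(51400) = 94.219 dB


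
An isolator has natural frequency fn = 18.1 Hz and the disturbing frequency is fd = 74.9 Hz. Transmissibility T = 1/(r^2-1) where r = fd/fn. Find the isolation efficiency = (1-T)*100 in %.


r = 74.9 / 18.1 = 4.13812
r^2 - 1 = 4.13812^2 - 1 = 16.124
T = 1/16.124 = 0.0620194
Efficiency = (1 - 0.0620194)*100 = 93.798 %


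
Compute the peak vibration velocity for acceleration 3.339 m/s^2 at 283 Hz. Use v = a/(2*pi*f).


omega = 2*pi*f = 2*pi*283 = 1778.14 rad/s
v = a / omega = 3.339 / 1778.14 = 0.0018778 m/s


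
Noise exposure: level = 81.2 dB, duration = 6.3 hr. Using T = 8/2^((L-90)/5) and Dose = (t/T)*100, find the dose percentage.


T_allowed = 8 / 2^((81.2 - 90)/5) = 27.0958 hr
Dose = 6.3 / 27.0958 * 100 = 23.251 %


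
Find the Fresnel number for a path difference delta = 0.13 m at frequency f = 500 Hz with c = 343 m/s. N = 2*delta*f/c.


N = 2*delta*f/c = 2*delta/lambda, where lambda = c/f
lambda = 343 / 500 = 0.686 m
N = 2 * 0.13 / 0.686 = 0.37901


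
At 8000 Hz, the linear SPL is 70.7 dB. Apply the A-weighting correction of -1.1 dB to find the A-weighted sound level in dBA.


A-weighting table: 8000 Hz -> -1.1 dB correction
SPL_A = SPL + correction = 70.7 + (-1.1) = 69.6 dBA


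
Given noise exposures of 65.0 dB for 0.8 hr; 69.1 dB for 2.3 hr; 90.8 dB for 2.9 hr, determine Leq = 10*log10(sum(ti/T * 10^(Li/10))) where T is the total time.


T_total = 0.8 + 2.3 + 2.9 = 6.0 hr
(0.8/6.0) * 10^(65.0/10) = 421637
(2.3/6.0) * 10^(69.1/10) = 3.11585e+06
(2.9/6.0) * 10^(90.8/10) = 5.81094e+08
Sum = 421637 + 3.11585e+06 + 5.81094e+08 = 5.84631e+08
Leq = 10*log10(5.84631e+08) = 87.669 dB


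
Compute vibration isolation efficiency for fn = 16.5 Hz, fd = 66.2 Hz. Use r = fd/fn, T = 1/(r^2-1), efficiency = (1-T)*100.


r = 66.2 / 16.5 = 4.01212
r^2 - 1 = 4.01212^2 - 1 = 15.0971
T = 1/15.0971 = 0.0662379
Efficiency = (1 - 0.0662379)*100 = 93.376 %


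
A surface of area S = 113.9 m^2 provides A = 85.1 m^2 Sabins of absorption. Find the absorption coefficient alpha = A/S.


Absorption coefficient = absorbed power / incident power
alpha = A / S = 85.1 / 113.9 = 0.74715


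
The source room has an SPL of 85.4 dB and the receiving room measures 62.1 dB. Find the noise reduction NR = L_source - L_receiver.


NR = L_source - L_receiver (difference between source and receiving room levels)
NR = 85.4 - 62.1 = 23.3 dB


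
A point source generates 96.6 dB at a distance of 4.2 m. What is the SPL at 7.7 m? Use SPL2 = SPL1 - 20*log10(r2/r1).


r2/r1 = 7.7/4.2 = 1.83333
Correction = 20*log10(1.83333) = 5.26481 dB
SPL2 = 96.6 - 5.26481 = 91.335 dB


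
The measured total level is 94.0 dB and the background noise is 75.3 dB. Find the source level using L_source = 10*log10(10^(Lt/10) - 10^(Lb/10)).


10^(94.0/10) = 2.51189e+09
10^(75.3/10) = 3.38844e+07
Difference = 2.51189e+09 - 3.38844e+07 = 2.47801e+09
L_source = 10*log10(2.47801e+09) = 93.941 dB


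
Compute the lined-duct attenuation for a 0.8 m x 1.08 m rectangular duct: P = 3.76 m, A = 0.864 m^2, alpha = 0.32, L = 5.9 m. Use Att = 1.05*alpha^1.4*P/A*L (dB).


alpha^1.4 = 0.32^1.4 = 0.202866
Attenuation rate = 1.05 * alpha^1.4 * P / A
= 1.05 * 0.202866 * 3.76 / 0.864 = 0.926985 dB/m
Total Att = 0.926985 * 5.9 = 5.4692 dB


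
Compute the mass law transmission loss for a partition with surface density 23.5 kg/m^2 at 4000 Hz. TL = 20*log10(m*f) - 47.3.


m * f = 23.5 * 4000 = 94000
20*log10(94000) = 99.4626 dB
TL = 99.4626 - 47.3 = 52.163 dB


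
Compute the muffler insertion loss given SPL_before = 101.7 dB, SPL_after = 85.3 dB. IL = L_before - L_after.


Insertion loss = SPL without muffler - SPL with muffler
IL = 101.7 - 85.3 = 16.4 dB


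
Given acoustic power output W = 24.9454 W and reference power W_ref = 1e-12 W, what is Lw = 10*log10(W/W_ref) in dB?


W / W_ref = 24.9454 / 1e-12 = 2.49454e+13
Lw = 10 * log10(2.49454e+13) = 133.97 dB


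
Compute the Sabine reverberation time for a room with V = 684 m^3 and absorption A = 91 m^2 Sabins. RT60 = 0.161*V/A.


RT60 = 0.161 * 684 / 91 = 1.2102 s


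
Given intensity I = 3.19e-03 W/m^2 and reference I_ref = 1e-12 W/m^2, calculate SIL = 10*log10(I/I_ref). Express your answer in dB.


I / I_ref = 3.19e-03 / 1e-12 = 3.19e+09
SIL = 10 * log10(3.19e+09) = 95.038 dB


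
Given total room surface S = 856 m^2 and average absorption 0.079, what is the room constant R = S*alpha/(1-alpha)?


R = 856 * 0.079 / (1 - 0.079) = 73.425 m^2


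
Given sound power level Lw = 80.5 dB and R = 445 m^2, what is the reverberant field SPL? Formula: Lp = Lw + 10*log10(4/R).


4/R = 4/445 = 0.00898876
Lp = 80.5 + 10*log10(0.00898876) = 60.037 dB


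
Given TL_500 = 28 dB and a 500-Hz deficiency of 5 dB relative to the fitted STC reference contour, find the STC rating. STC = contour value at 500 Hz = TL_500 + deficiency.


By ASTM E413, STC = value of the fitted reference contour at 500 Hz.
Contour value at 500 Hz = TL_500 + deficiency = 28 + 5 = 33
STC = 33


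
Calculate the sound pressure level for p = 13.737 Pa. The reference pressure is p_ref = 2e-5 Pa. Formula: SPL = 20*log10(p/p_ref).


p / p_ref = 13.737 / 2e-5 = 686850
SPL = 20 * log10(686850) = 116.74 dB


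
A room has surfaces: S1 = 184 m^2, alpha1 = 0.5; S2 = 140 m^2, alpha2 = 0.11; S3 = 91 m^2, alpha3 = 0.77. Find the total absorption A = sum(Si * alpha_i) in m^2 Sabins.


184 * 0.5 = 92
140 * 0.11 = 15.4
91 * 0.77 = 70.07
A_total = 92 + 15.4 + 70.07 = 177.47 m^2


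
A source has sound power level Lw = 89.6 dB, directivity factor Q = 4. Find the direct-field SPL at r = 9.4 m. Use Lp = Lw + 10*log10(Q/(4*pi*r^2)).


4*pi*r^2 = 4*pi*9.4^2 = 1110.36 m^2
Q / (4*pi*r^2) = 4 / 1110.36 = 0.00360244
Lp = 89.6 + 10*log10(0.00360244) = 65.166 dB


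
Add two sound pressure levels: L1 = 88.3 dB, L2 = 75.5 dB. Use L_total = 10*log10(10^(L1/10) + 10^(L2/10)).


10^(88.3/10) = 6.76083e+08
10^(75.5/10) = 3.54813e+07
Sum = 6.76083e+08 + 3.54813e+07 = 7.11564e+08
L_total = 10*log10(7.11564e+08) = 88.522 dB


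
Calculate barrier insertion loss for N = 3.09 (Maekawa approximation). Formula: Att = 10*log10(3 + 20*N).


3 + 20*N = 3 + 20*3.09 = 64.8
Att = 10*log10(64.8) = 18.116 dB


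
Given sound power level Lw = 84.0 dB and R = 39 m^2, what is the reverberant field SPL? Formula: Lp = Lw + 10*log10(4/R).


4/R = 4/39 = 0.102564
Lp = 84.0 + 10*log10(0.102564) = 74.11 dB


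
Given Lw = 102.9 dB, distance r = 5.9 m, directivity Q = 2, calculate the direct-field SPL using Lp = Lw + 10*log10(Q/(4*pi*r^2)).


4*pi*r^2 = 4*pi*5.9^2 = 437.435 m^2
Q / (4*pi*r^2) = 2 / 437.435 = 0.00457211
Lp = 102.9 + 10*log10(0.00457211) = 79.501 dB


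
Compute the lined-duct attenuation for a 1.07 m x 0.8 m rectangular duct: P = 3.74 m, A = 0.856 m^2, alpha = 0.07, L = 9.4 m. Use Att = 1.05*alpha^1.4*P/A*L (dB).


alpha^1.4 = 0.07^1.4 = 0.0241622
Attenuation rate = 1.05 * alpha^1.4 * P / A
= 1.05 * 0.0241622 * 3.74 / 0.856 = 0.110847 dB/m
Total Att = 0.110847 * 9.4 = 1.042 dB


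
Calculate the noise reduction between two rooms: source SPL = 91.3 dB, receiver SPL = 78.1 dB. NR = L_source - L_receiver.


NR = L_source - L_receiver (difference between source and receiving room levels)
NR = 91.3 - 78.1 = 13.2 dB


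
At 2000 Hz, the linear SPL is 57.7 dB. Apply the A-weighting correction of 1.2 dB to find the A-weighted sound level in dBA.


A-weighting table: 2000 Hz -> 1.2 dB correction
SPL_A = SPL + correction = 57.7 + (1.2) = 58.9 dBA


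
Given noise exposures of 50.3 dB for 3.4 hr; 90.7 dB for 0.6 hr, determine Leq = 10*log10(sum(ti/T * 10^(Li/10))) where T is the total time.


T_total = 3.4 + 0.6 = 4.0 hr
(3.4/4.0) * 10^(50.3/10) = 91079.1
(0.6/4.0) * 10^(90.7/10) = 1.76235e+08
Sum = 91079.1 + 1.76235e+08 = 1.76326e+08
Leq = 10*log10(1.76326e+08) = 82.463 dB


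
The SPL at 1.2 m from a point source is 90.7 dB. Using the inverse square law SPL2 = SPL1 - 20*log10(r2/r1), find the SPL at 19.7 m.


r2/r1 = 19.7/1.2 = 16.4167
Correction = 20*log10(16.4167) = 24.3057 dB
SPL2 = 90.7 - 24.3057 = 66.394 dB
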